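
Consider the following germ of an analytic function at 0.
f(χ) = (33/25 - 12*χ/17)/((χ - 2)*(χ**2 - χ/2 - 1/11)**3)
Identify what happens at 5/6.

The point is a regular point.

Denominator factors: χ**2 - χ/2 - 1/11 = 37/198 at χ = 5/6; χ - 2 = -7/6 at χ = 5/6 — none vanishes.
So the germ continues analytically to 5/6.


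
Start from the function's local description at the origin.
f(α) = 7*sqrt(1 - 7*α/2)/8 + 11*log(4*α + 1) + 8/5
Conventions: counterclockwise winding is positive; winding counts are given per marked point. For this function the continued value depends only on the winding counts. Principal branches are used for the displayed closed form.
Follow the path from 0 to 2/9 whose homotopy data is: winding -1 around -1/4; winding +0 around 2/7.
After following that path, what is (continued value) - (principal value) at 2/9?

The rational part is single-valued and drops out of the difference; each branch term changes only by its own monodromy.
(7/8)*sqrt(1 - α/(2/7)): winding +0 is even, the square root returns to the same sheet, contribution 0.
(11)*log(1 - α/(-1/4)): each positive loop around -1/4 adds 2*pi*i to the log, so winding -1 contributes (11)*(-1)*2*pi*i = -(22)*pi*i.
Summing the contributions at α = 2/9 gives -(22)*pi*i.

Continued minus principal equals -(22)*pi*i.


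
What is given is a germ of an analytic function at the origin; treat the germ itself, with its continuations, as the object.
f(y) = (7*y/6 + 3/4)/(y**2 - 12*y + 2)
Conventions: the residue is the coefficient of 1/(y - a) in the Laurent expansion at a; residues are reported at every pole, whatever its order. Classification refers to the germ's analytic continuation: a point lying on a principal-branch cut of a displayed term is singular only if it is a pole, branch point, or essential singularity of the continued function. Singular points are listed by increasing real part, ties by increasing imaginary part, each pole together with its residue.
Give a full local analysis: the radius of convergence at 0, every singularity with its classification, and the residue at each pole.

Denominator factor (y**2 - 12*y + 2): discriminant 136, real irrational roots 6 + sqrt(34) and 6 - sqrt(34); poles of order 1, moduli 6 + sqrt(34) and 6 - sqrt(34).
The radius of convergence is the smallest modulus among the singular points: 6 - sqrt(34).
The factor y**2 - 12*y + 2 splits as (y - a)(y - a') with a = 6 - sqrt(34), a' = 6 + sqrt(34). At the order-1 pole a set g(y) = (y - a)*f(y) = [7*y/6 + 3/4] / (y - a').
Simple pole: residue = g(a) at a = 6 - sqrt(34), which is 7/12 - (31/272)*sqrt(34).
The factor y**2 - 12*y + 2 splits as (y - a)(y - a') with a = 6 + sqrt(34), a' = 6 - sqrt(34). At the order-1 pole a set g(y) = (y - a)*f(y) = [7*y/6 + 3/4] / (y - a').
Simple pole: residue = g(a) at a = 6 + sqrt(34), which is 7/12 + (31/272)*sqrt(34).
List the singular points by increasing real part (a conjugate pair: the negative imaginary part first).

Radius of convergence at 0: 6 - sqrt(34).
At 6 - sqrt(34): a pole of order 1; residue 7/12 - (31/272)*sqrt(34).
At 6 + sqrt(34): a pole of order 1; residue 7/12 + (31/272)*sqrt(34).


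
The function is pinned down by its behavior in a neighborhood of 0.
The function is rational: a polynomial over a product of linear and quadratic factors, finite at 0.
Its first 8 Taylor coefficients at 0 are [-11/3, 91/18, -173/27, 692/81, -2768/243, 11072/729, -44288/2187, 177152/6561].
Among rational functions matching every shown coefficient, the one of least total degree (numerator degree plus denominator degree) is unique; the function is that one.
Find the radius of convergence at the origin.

No rational of total degree below 3 reproduces all 8 coefficients; solving the [2/1] Pade equations on them gives f(ω) = (ω**2/4 + ω/8 - 11/4)/(ω + 3/4), whose expansion matches every shown term.
Denominator factor (ω + 3/4): pole of order 1 at -3/4, modulus 3/4.
The radius of convergence is the smallest modulus among the singular points: 3/4.

The radius of convergence is 3/4.


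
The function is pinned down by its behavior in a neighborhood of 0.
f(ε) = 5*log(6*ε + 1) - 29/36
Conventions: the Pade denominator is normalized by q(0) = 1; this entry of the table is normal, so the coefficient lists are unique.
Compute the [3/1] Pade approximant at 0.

The Pade approximant has numerator coefficients [-29/36, 211/8, 45, -45]; denominator coefficients [1, 9/2].

Taylor coefficients needed (expand at 0): a_0 = -29/36, a_1 = 30, a_2 = -90, a_3 = 360, a_4 = -1620.
Write the denominator as Q(ε) = 1 + q1*ε. Requiring Q*f - P = O(ε^5) with deg P <= 3 kills the coefficients of ε^4..ε^4 in Q*f:
  ε^4: a_4 + q1*a_3 = 0, i.e. -1620 + (360)*q1 = 0.
Solving this linear system: q1 = 9/2.
The numerator is Q*f truncated at degree 3: P0 = a_0 = -29/36; P1 = a_1 + q1*a_0 = 211/8; P2 = a_2 + q1*a_1 = 45; P3 = a_3 + q1*a_2 = -45.


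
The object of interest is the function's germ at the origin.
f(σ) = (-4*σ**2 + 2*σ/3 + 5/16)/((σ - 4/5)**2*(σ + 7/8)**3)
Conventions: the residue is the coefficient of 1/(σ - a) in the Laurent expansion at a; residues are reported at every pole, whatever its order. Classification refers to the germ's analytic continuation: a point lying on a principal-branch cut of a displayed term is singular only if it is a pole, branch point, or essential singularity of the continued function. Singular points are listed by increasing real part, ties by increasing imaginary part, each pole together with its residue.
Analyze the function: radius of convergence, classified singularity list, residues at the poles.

Radius of convergence at 0: 4/5.
At -7/8: a pole of order 3; residue 34259200/60453363.
At 4/5: a pole of order 2; residue -34259200/60453363.

Denominator factor (σ - 4/5)^2: pole of order 2 at 4/5, modulus 4/5.
Denominator factor (σ + 7/8)^3: pole of order 3 at -7/8, modulus 7/8.
The radius of convergence is the smallest modulus among the singular points: 4/5.
At the order-3 pole -7/8 set g(σ) = (σ - (-7/8))^3*f(σ) = (-4*σ**2 + 2*σ/3 + 5/16)/(σ - 4/5)**2.
Order-3 pole: residue = g''(a)/2; g''(-7/8) = 68518400/60453363, so the residue is 34259200/60453363.
At the order-2 pole 4/5 set g(σ) = (σ - (4/5))^2*f(σ) = (-4*σ**2 + 2*σ/3 + 5/16)/(σ + 7/8)**3.
Order-2 pole: residue = g'(a); g'(4/5) = -34259200/60453363, so the residue is -34259200/60453363.
List the singular points by increasing real part (a conjugate pair: the negative imaginary part first).


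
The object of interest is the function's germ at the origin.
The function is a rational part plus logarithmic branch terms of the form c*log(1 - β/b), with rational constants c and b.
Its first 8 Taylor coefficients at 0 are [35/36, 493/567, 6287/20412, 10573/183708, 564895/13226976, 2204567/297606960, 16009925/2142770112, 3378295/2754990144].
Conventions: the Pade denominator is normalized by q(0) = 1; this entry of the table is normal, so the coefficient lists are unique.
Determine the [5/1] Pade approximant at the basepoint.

The Pade approximant has numerator coefficients [35/36, -246948181/2222203536, -11289397/19841103, -80352037/317457648, -29223365/1904745888, -452934341/12698305920]; denominator coefficients [1, -80049625/79364412].

Taylor coefficients needed (read off): a_0 = 35/36, a_1 = 493/567, a_2 = 6287/20412, a_3 = 10573/183708, a_4 = 564895/13226976, a_5 = 2204567/297606960, a_6 = 16009925/2142770112.
Write the denominator as Q(β) = 1 + q1*β. Requiring Q*f - P = O(β^7) with deg P <= 5 kills the coefficients of β^6..β^6 in Q*f:
  β^6: a_6 + q1*a_5 = 0, i.e. 16009925/2142770112 + (2204567/297606960)*q1 = 0.
Solving this linear system: q1 = -80049625/79364412.
The numerator is Q*f truncated at degree 5: P0 = a_0 = 35/36; P1 = a_1 + q1*a_0 = -246948181/2222203536; P2 = a_2 + q1*a_1 = -11289397/19841103; P3 = a_3 + q1*a_2 = -80352037/317457648; P4 = a_4 + q1*a_3 = -29223365/1904745888; P5 = a_5 + q1*a_4 = -452934341/12698305920.


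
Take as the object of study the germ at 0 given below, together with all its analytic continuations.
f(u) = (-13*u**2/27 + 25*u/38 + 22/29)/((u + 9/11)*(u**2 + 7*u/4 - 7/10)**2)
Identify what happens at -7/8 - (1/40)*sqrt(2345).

The denominator factor u**2 + 7*u/4 - 7/10 vanishes at -7/8 - (1/40)*sqrt(2345) and appears to the power 2; the numerator there equals -707227/793440 - (3079/82080)*sqrt(2345), nonzero, and no other factor vanishes.
Hence a pole whose order is the multiplicity, 2.

The point is a pole of order 2.


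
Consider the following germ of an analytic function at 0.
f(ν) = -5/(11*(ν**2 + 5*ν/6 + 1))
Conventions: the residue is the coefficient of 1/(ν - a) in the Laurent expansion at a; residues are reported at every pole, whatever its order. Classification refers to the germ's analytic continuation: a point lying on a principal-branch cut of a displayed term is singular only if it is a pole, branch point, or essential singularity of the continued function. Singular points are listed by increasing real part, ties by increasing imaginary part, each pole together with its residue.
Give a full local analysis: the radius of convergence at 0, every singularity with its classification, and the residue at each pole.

Denominator factor (ν**2 + 5*ν/6 + 1): discriminant -119/36, complex-conjugate roots (-5/12) + ((1/12)*sqrt(119))*i and (-5/12) - ((1/12)*sqrt(119))*i; poles of order 1, moduli 1 and 1.
The radius of convergence is the smallest modulus among the singular points: 1.
The factor ν**2 + 5*ν/6 + 1 splits as (ν - a)(ν - a') with a = (-5/12) - ((1/12)*sqrt(119))*i, a' = (-5/12) + ((1/12)*sqrt(119))*i. At the order-1 pole a set g(ν) = (ν - a)*f(ν) = [-5/11] / (ν - a').
Simple pole: residue = g(a) at a = (-5/12) - ((1/12)*sqrt(119))*i, which is -((30/1309)*sqrt(119))*i.
The factor ν**2 + 5*ν/6 + 1 splits as (ν - a)(ν - a') with a = (-5/12) + ((1/12)*sqrt(119))*i, a' = (-5/12) - ((1/12)*sqrt(119))*i. At the order-1 pole a set g(ν) = (ν - a)*f(ν) = [-5/11] / (ν - a').
Simple pole: residue = g(a) at a = (-5/12) + ((1/12)*sqrt(119))*i, which is ((30/1309)*sqrt(119))*i.
List the singular points by increasing real part (a conjugate pair: the negative imaginary part first).

Radius of convergence at 0: 1.
At (-5/12) - ((1/12)*sqrt(119))*i: a pole of order 1; residue -((30/1309)*sqrt(119))*i.
At (-5/12) + ((1/12)*sqrt(119))*i: a pole of order 1; residue ((30/1309)*sqrt(119))*i.


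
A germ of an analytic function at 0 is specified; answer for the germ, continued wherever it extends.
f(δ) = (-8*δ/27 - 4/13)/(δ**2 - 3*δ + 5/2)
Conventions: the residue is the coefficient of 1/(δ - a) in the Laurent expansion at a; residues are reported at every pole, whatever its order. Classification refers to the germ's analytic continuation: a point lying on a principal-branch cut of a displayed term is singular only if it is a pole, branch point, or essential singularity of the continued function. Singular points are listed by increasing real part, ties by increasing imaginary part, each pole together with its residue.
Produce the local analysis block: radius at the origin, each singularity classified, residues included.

Radius of convergence at 0: (1/2)*sqrt(10).
At (3/2) - (1/2)*i: a pole of order 1; residue (-4/27) - (88/117)*i.
At (3/2) + (1/2)*i: a pole of order 1; residue (-4/27) + (88/117)*i.

Denominator factor (δ**2 - 3*δ + 5/2): discriminant -1, complex-conjugate roots (3/2) + (1/2)*i and (3/2) - (1/2)*i; poles of order 1, moduli (1/2)*sqrt(10) and (1/2)*sqrt(10).
The radius of convergence is the smallest modulus among the singular points: (1/2)*sqrt(10).
The factor δ**2 - 3*δ + 5/2 splits as (δ - a)(δ - a') with a = (3/2) - (1/2)*i, a' = (3/2) + (1/2)*i. At the order-1 pole a set g(δ) = (δ - a)*f(δ) = [-8*δ/27 - 4/13] / (δ - a').
Simple pole: residue = g(a) at a = (3/2) - (1/2)*i, which is (-4/27) - (88/117)*i.
The factor δ**2 - 3*δ + 5/2 splits as (δ - a)(δ - a') with a = (3/2) + (1/2)*i, a' = (3/2) - (1/2)*i. At the order-1 pole a set g(δ) = (δ - a)*f(δ) = [-8*δ/27 - 4/13] / (δ - a').
Simple pole: residue = g(a) at a = (3/2) + (1/2)*i, which is (-4/27) + (88/117)*i.
List the singular points by increasing real part (a conjugate pair: the negative imaginary part first).


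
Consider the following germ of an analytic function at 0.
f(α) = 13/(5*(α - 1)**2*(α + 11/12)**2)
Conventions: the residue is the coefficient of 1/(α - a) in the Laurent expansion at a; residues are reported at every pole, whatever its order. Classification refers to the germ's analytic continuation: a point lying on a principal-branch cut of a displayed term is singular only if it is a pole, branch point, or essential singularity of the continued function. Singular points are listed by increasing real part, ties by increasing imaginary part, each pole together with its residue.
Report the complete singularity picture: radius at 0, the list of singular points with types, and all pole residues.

Radius of convergence at 0: 11/12.
At -11/12: a pole of order 2; residue 44928/60835.
At 1: a pole of order 2; residue -44928/60835.

Denominator factor (α + 11/12)^2: pole of order 2 at -11/12, modulus 11/12.
Denominator factor (α - 1)^2: pole of order 2 at 1, modulus 1.
The radius of convergence is the smallest modulus among the singular points: 11/12.
At the order-2 pole -11/12 set g(α) = (α - (-11/12))^2*f(α) = 13/(5*(α - 1)**2).
Order-2 pole: residue = g'(a); g'(-11/12) = 44928/60835, so the residue is 44928/60835.
At the order-2 pole 1 set g(α) = (α - (1))^2*f(α) = 13/(5*(α + 11/12)**2).
Order-2 pole: residue = g'(a); g'(1) = -44928/60835, so the residue is -44928/60835.
List the singular points by increasing real part (a conjugate pair: the negative imaginary part first).


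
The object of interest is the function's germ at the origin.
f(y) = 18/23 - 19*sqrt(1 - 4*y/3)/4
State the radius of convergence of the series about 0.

The radius of convergence is 3/4.

Branch term (-19/4)*sqrt(1 - y/(3/4)): its argument vanishes at y = 3/4, a square-root branch point, modulus 3/4.
The radius of convergence is the smallest modulus among the singular points: 3/4.


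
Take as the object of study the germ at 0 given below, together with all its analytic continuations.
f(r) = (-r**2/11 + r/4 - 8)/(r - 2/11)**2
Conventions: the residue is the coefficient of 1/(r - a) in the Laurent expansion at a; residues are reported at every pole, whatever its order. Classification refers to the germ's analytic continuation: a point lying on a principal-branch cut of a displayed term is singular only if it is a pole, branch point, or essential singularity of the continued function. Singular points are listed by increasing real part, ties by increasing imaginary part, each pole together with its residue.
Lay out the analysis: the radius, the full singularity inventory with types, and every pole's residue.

Denominator factor (r - 2/11)^2: pole of order 2 at 2/11, modulus 2/11.
The radius of convergence is the smallest modulus among the singular points: 2/11.
At the order-2 pole 2/11 set g(r) = (r - (2/11))^2*f(r) = -r**2/11 + r/4 - 8.
Order-2 pole: residue = g'(a); g'(2/11) = 105/484, so the residue is 105/484.

Radius of convergence at 0: 2/11.
At 2/11: a pole of order 2; residue 105/484.


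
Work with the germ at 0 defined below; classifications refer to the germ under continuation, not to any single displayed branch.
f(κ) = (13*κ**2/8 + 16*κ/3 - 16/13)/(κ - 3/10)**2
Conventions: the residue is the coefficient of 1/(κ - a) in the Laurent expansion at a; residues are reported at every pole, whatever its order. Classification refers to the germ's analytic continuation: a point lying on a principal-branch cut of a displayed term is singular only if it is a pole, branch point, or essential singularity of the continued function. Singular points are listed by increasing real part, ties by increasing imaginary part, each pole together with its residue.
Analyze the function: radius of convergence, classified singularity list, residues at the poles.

Radius of convergence at 0: 3/10.
At 3/10: a pole of order 2; residue 757/120.

Denominator factor (κ - 3/10)^2: pole of order 2 at 3/10, modulus 3/10.
The radius of convergence is the smallest modulus among the singular points: 3/10.
At the order-2 pole 3/10 set g(κ) = (κ - (3/10))^2*f(κ) = 13*κ**2/8 + 16*κ/3 - 16/13.
Order-2 pole: residue = g'(a); g'(3/10) = 757/120, so the residue is 757/120.


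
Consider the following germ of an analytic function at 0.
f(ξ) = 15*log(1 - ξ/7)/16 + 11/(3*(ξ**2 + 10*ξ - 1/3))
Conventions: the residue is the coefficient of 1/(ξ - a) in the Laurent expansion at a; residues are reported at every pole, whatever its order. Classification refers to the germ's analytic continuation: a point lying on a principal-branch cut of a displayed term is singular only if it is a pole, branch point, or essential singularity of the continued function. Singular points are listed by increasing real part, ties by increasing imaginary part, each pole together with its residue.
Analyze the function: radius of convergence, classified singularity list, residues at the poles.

Radius of convergence at 0: -5 + (2/3)*sqrt(57).
At -5 - (2/3)*sqrt(57): a pole of order 1; residue -(11/228)*sqrt(57).
At -5 + (2/3)*sqrt(57): a pole of order 1; residue (11/228)*sqrt(57).
At 7: a logarithmic branch point.

Denominator factor (ξ**2 + 10*ξ - 1/3): discriminant 304/3, real irrational roots -5 + (2/3)*sqrt(57) and -5 - (2/3)*sqrt(57); poles of order 1, moduli -5 + (2/3)*sqrt(57) and 5 + (2/3)*sqrt(57).
Branch term (15/16)*log(1 - ξ/(7)): its argument vanishes at ξ = 7, a logarithmic branch point, modulus 7.
The radius of convergence is the smallest modulus among the singular points: -5 + (2/3)*sqrt(57).
The branch term is analytic at -5 - (2/3)*sqrt(57) and contributes nothing to the residue; only the rational part matters.
The factor ξ**2 + 10*ξ - 1/3 splits as (ξ - a)(ξ - a') with a = -5 - (2/3)*sqrt(57), a' = -5 + (2/3)*sqrt(57). At the order-1 pole a set g(ξ) = (ξ - a)*(rational part) = [11/3] / (ξ - a').
Simple pole: residue = g(a) at a = -5 - (2/3)*sqrt(57), which is -(11/228)*sqrt(57).
The branch term is analytic at -5 + (2/3)*sqrt(57) and contributes nothing to the residue; only the rational part matters.
The factor ξ**2 + 10*ξ - 1/3 splits as (ξ - a)(ξ - a') with a = -5 + (2/3)*sqrt(57), a' = -5 - (2/3)*sqrt(57). At the order-1 pole a set g(ξ) = (ξ - a)*(rational part) = [11/3] / (ξ - a').
Simple pole: residue = g(a) at a = -5 + (2/3)*sqrt(57), which is (11/228)*sqrt(57).
List the singular points by increasing real part (a conjugate pair: the negative imaginary part first).


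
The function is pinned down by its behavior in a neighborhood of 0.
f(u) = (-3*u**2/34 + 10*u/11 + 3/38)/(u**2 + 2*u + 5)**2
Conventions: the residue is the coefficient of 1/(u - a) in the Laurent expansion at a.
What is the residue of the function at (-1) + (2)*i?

The residue is (4517/113696)*i.

The factor u**2 + 2*u + 5 splits as (u - a)(u - a') with a = (-1) + (2)*i, a' = (-1) - (2)*i. At the order-2 pole a set g(u) = (u - a)^2*f(u) = [-3*u**2/34 + 10*u/11 + 3/38] / (u - a')^2.
Order-2 pole: residue = g'(a); g'((-1) + (2)*i) = (4517/113696)*i, so the residue is (4517/113696)*i.


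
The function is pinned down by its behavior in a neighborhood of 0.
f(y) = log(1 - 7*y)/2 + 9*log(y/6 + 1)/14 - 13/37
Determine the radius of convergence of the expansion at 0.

The radius of convergence is 1/7.

Branch term (9/14)*log(1 - y/(-6)): its argument vanishes at y = -6, a logarithmic branch point, modulus 6.
Branch term (1/2)*log(1 - y/(1/7)): its argument vanishes at y = 1/7, a logarithmic branch point, modulus 1/7.
The radius of convergence is the smallest modulus among the singular points: 1/7.


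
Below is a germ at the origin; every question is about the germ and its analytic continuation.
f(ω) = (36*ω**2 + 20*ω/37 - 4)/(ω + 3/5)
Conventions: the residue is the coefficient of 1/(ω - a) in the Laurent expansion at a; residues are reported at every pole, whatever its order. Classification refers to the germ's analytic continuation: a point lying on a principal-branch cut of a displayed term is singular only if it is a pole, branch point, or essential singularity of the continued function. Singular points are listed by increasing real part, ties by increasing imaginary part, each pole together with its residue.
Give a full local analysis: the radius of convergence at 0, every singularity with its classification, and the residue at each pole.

Radius of convergence at 0: 3/5.
At -3/5: a pole of order 1; residue 7988/925.

Denominator factor (ω + 3/5): pole of order 1 at -3/5, modulus 3/5.
The radius of convergence is the smallest modulus among the singular points: 3/5.
At the order-1 pole -3/5 set g(ω) = (ω - (-3/5))*f(ω) = 36*ω**2 + 20*ω/37 - 4.
Simple pole: residue = g(a) at a = -3/5, which is 7988/925.


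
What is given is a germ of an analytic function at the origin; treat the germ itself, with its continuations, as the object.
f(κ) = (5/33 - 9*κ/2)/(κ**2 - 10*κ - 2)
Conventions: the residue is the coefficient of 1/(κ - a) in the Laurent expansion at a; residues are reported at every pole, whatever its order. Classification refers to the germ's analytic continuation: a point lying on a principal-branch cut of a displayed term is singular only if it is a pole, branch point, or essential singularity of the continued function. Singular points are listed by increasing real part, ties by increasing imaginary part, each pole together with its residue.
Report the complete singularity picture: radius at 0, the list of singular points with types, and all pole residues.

Radius of convergence at 0: -5 + (3)*sqrt(3).
At 5 - (3)*sqrt(3): a pole of order 1; residue -9/4 + (1475/1188)*sqrt(3).
At 5 + (3)*sqrt(3): a pole of order 1; residue -9/4 - (1475/1188)*sqrt(3).

Denominator factor (κ**2 - 10*κ - 2): discriminant 108, real irrational roots 5 + (3)*sqrt(3) and 5 - (3)*sqrt(3); poles of order 1, moduli 5 + (3)*sqrt(3) and -5 + (3)*sqrt(3).
The radius of convergence is the smallest modulus among the singular points: -5 + (3)*sqrt(3).
The factor κ**2 - 10*κ - 2 splits as (κ - a)(κ - a') with a = 5 - (3)*sqrt(3), a' = 5 + (3)*sqrt(3). At the order-1 pole a set g(κ) = (κ - a)*f(κ) = [5/33 - 9*κ/2] / (κ - a').
Simple pole: residue = g(a) at a = 5 - (3)*sqrt(3), which is -9/4 + (1475/1188)*sqrt(3).
The factor κ**2 - 10*κ - 2 splits as (κ - a)(κ - a') with a = 5 + (3)*sqrt(3), a' = 5 - (3)*sqrt(3). At the order-1 pole a set g(κ) = (κ - a)*f(κ) = [5/33 - 9*κ/2] / (κ - a').
Simple pole: residue = g(a) at a = 5 + (3)*sqrt(3), which is -9/4 - (1475/1188)*sqrt(3).
List the singular points by increasing real part (a conjugate pair: the negative imaginary part first).


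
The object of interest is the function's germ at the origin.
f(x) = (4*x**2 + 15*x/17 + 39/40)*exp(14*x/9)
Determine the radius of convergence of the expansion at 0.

The factor exp(14*x/9) is entire and contributes no finite singular point.
The polynomial part has no poles.
No finite singular points: the Taylor series at 0 converges everywhere.

The radius of convergence is infinite.


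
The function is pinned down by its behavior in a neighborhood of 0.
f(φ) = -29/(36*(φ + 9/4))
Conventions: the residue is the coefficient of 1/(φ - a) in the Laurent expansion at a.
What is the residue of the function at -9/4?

The residue is -29/36.

At the order-1 pole -9/4 set g(φ) = (φ - (-9/4))*f(φ) = -29/36.
Simple pole: residue = g(a) at a = -9/4, which is -29/36.


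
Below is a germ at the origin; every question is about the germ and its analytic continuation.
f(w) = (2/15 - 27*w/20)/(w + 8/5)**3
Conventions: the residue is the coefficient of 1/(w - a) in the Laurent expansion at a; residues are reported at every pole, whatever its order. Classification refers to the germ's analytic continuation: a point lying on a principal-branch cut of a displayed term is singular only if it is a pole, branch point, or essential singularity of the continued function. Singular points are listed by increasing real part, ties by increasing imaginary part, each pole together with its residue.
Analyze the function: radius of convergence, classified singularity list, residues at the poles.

Radius of convergence at 0: 8/5.
At -8/5: a pole of order 3; residue 0.

Denominator factor (w + 8/5)^3: pole of order 3 at -8/5, modulus 8/5.
The radius of convergence is the smallest modulus among the singular points: 8/5.
At the order-3 pole -8/5 set g(w) = (w - (-8/5))^3*f(w) = 2/15 - 27*w/20.
Order-3 pole: residue = g''(a)/2; g''(-8/5) = 0, so the residue is 0.


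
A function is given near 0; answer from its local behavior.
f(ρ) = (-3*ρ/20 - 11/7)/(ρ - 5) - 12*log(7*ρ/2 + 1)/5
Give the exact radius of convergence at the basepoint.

The radius of convergence is 2/7.

Denominator factor (ρ - 5): pole of order 1 at 5, modulus 5.
Branch term (-12/5)*log(1 - ρ/(-2/7)): its argument vanishes at ρ = -2/7, a logarithmic branch point, modulus 2/7.
The radius of convergence is the smallest modulus among the singular points: 2/7.


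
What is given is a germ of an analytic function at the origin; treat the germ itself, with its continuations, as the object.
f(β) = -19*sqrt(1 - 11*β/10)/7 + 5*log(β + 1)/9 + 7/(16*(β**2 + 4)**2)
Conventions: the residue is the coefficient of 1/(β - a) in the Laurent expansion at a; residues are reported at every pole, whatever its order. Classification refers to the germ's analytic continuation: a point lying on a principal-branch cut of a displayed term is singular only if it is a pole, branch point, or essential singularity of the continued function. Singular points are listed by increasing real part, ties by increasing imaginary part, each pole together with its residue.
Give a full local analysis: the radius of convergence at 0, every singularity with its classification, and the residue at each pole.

Denominator factor (β**2 + 4)^2: discriminant -16, complex-conjugate roots (2)*i and -(2)*i; poles of order 2, moduli 2 and 2.
Branch term (5/9)*log(1 - β/(-1)): its argument vanishes at β = -1, a logarithmic branch point, modulus 1.
Branch term (-19/7)*sqrt(1 - β/(10/11)): its argument vanishes at β = 10/11, a square-root branch point, modulus 10/11.
The radius of convergence is the smallest modulus among the singular points: 10/11.
The branch terms are analytic at -(2)*i and contribute nothing to the residue; only the rational part matters.
The factor β**2 + 4 splits as (β - a)(β - a') with a = -(2)*i, a' = (2)*i. At the order-2 pole a set g(β) = (β - a)^2*(rational part) = [7/16] / (β - a')^2.
Order-2 pole: residue = g'(a); g'(-(2)*i) = (7/512)*i, so the residue is (7/512)*i.
The branch terms are analytic at (2)*i and contribute nothing to the residue; only the rational part matters.
The factor β**2 + 4 splits as (β - a)(β - a') with a = (2)*i, a' = -(2)*i. At the order-2 pole a set g(β) = (β - a)^2*(rational part) = [7/16] / (β - a')^2.
Order-2 pole: residue = g'(a); g'((2)*i) = -(7/512)*i, so the residue is -(7/512)*i.
List the singular points by increasing real part (a conjugate pair: the negative imaginary part first).

Radius of convergence at 0: 10/11.
At -1: a logarithmic branch point.
At -(2)*i: a pole of order 2; residue (7/512)*i.
At (2)*i: a pole of order 2; residue -(7/512)*i.
At 10/11: an algebraic (square-root) branch point.


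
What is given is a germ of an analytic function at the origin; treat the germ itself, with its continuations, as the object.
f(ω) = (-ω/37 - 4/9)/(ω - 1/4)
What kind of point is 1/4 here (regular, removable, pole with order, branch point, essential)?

The denominator factor ω - 1/4 vanishes at 1/4 and appears to the power 1; the numerator there equals -601/1332, nonzero, and no other factor vanishes.
Hence a pole whose order is the multiplicity, 1.

The point is a pole of order 1.


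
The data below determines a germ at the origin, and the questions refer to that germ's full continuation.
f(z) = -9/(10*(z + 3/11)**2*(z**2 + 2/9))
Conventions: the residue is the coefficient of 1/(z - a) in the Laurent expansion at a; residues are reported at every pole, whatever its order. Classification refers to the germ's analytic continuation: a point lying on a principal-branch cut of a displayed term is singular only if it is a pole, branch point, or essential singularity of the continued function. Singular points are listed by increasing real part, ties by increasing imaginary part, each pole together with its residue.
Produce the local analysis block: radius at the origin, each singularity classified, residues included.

Denominator factor (z + 3/11)^2: pole of order 2 at -3/11, modulus 3/11.
Denominator factor (z**2 + 2/9): discriminant -8/9, complex-conjugate roots ((1/3)*sqrt(2))*i and -((1/3)*sqrt(2))*i; poles of order 1, moduli (1/3)*sqrt(2) and (1/3)*sqrt(2).
The radius of convergence is the smallest modulus among the singular points: 3/11.
At the order-2 pole -3/11 set g(z) = (z - (-3/11))^2*f(z) = -9/(10*(z**2 + 2/9)).
Order-2 pole: residue = g'(a); g'(-3/11) = -2910897/521645, so the residue is -2910897/521645.
The factor z**2 + 2/9 splits as (z - a)(z - a') with a = -((1/3)*sqrt(2))*i, a' = ((1/3)*sqrt(2))*i. At the order-1 pole a set g(z) = (z - a)*f(z) = [-9/(10*(z + 3/11)**2)] / (z - a').
Simple pole: residue = g(a) at a = -((1/3)*sqrt(2))*i, which is (2910897/1043290) + ((4733883/4173160)*sqrt(2))*i.
The factor z**2 + 2/9 splits as (z - a)(z - a') with a = ((1/3)*sqrt(2))*i, a' = -((1/3)*sqrt(2))*i. At the order-1 pole a set g(z) = (z - a)*f(z) = [-9/(10*(z + 3/11)**2)] / (z - a').
Simple pole: residue = g(a) at a = ((1/3)*sqrt(2))*i, which is (2910897/1043290) - ((4733883/4173160)*sqrt(2))*i.
List the singular points by increasing real part (a conjugate pair: the negative imaginary part first).

Radius of convergence at 0: 3/11.
At -3/11: a pole of order 2; residue -2910897/521645.
At -((1/3)*sqrt(2))*i: a pole of order 1; residue (2910897/1043290) + ((4733883/4173160)*sqrt(2))*i.
At ((1/3)*sqrt(2))*i: a pole of order 1; residue (2910897/1043290) - ((4733883/4173160)*sqrt(2))*i.


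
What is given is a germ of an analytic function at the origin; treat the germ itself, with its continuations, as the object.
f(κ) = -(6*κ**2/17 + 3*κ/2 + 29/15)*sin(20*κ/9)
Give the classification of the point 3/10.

The point is a regular point.

There is no denominator, hence no pole anywhere.
The factor -sin(20*κ/9) is entire.
So the germ continues analytically to 3/10.


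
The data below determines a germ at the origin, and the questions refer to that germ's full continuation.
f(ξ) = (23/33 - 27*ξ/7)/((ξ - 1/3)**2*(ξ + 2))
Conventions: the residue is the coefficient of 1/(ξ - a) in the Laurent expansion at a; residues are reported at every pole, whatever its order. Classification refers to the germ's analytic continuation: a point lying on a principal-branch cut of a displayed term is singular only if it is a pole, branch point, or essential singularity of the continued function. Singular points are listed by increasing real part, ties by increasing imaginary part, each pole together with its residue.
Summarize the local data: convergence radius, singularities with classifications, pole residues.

Denominator factor (ξ + 2): pole of order 1 at -2, modulus 2.
Denominator factor (ξ - 1/3)^2: pole of order 2 at 1/3, modulus 1/3.
The radius of convergence is the smallest modulus among the singular points: 1/3.
At the order-1 pole -2 set g(ξ) = (ξ - (-2))*f(ξ) = (23/33 - 27*ξ/7)/(ξ - 1/3)**2.
Simple pole: residue = g(a) at a = -2, which is 5829/3773.
At the order-2 pole 1/3 set g(ξ) = (ξ - (1/3))^2*f(ξ) = (23/33 - 27*ξ/7)/(ξ + 2).
Order-2 pole: residue = g'(a); g'(1/3) = -5829/3773, so the residue is -5829/3773.
List the singular points by increasing real part (a conjugate pair: the negative imaginary part first).

Radius of convergence at 0: 1/3.
At -2: a pole of order 1; residue 5829/3773.
At 1/3: a pole of order 2; residue -5829/3773.


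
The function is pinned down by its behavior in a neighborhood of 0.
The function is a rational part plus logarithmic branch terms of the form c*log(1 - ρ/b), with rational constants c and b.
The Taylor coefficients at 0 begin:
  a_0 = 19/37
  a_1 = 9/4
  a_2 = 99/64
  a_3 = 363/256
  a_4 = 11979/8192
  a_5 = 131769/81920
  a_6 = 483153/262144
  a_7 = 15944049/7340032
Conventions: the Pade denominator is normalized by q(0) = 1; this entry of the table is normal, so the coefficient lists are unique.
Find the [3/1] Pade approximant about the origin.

Taylor coefficients needed (read off): a_0 = 19/37, a_1 = 9/4, a_2 = 99/64, a_3 = 363/256, a_4 = 11979/8192.
Write the denominator as Q(ρ) = 1 + q1*ρ. Requiring Q*f - P = O(ρ^5) with deg P <= 3 kills the coefficients of ρ^4..ρ^4 in Q*f:
  ρ^4: a_4 + q1*a_3 = 0, i.e. 11979/8192 + (363/256)*q1 = 0.
Solving this linear system: q1 = -33/32.
The numerator is Q*f truncated at degree 3: P0 = a_0 = 19/37; P1 = a_1 + q1*a_0 = 2037/1184; P2 = a_2 + q1*a_1 = -99/128; P3 = a_3 + q1*a_2 = -363/2048.

The Pade approximant has numerator coefficients [19/37, 2037/1184, -99/128, -363/2048]; denominator coefficients [1, -33/32].


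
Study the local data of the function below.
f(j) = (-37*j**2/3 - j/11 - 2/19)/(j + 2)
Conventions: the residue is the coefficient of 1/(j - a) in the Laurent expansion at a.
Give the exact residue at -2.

At the order-1 pole -2 set g(j) = (j - (-2))*f(j) = -37*j**2/3 - j/11 - 2/19.
Simple pole: residue = g(a) at a = -2, which is -30884/627.

The residue is -30884/627.


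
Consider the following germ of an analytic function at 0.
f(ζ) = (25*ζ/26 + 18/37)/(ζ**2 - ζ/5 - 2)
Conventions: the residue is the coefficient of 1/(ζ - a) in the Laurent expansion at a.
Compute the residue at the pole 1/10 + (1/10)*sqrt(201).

The residue is 25/52 + (5605/386724)*sqrt(201).

The factor ζ**2 - ζ/5 - 2 splits as (ζ - a)(ζ - a') with a = 1/10 + (1/10)*sqrt(201), a' = 1/10 - (1/10)*sqrt(201). At the order-1 pole a set g(ζ) = (ζ - a)*f(ζ) = [25*ζ/26 + 18/37] / (ζ - a').
Simple pole: residue = g(a) at a = 1/10 + (1/10)*sqrt(201), which is 25/52 + (5605/386724)*sqrt(201).


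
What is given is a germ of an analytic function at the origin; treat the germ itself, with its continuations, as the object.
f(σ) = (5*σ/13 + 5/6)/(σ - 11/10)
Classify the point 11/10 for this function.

The denominator factor σ - 11/10 vanishes at 11/10 and appears to the power 1; the numerator there equals 49/39, nonzero, and no other factor vanishes.
Hence a pole whose order is the multiplicity, 1.

The point is a pole of order 1.


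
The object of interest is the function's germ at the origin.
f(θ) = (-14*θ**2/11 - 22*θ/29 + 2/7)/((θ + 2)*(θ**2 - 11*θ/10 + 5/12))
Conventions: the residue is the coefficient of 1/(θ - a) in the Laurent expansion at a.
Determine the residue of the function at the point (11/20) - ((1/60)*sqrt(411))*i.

The residue is (-343877/886501) - ((1598467/121450637)*sqrt(411))*i.

The factor θ**2 - 11*θ/10 + 5/12 splits as (θ - a)(θ - a') with a = (11/20) - ((1/60)*sqrt(411))*i, a' = (11/20) + ((1/60)*sqrt(411))*i. At the order-1 pole a set g(θ) = (θ - a)*f(θ) = [(-14*θ**2/11 - 22*θ/29 + 2/7)/(θ + 2)] / (θ - a').
Simple pole: residue = g(a) at a = (11/20) - ((1/60)*sqrt(411))*i, which is (-343877/886501) - ((1598467/121450637)*sqrt(411))*i.


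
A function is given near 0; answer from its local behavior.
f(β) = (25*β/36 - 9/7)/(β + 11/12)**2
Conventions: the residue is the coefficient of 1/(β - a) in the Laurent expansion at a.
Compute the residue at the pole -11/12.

The residue is 25/36.

At the order-2 pole -11/12 set g(β) = (β - (-11/12))^2*f(β) = 25*β/36 - 9/7.
Order-2 pole: residue = g'(a); g'(-11/12) = 25/36, so the residue is 25/36.


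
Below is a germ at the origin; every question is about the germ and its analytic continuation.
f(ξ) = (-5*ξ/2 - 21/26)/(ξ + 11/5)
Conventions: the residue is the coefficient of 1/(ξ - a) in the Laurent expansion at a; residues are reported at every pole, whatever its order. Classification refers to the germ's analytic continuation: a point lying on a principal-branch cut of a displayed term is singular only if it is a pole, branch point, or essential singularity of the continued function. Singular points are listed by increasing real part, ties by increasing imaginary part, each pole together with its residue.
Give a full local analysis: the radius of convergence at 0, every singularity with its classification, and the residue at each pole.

Radius of convergence at 0: 11/5.
At -11/5: a pole of order 1; residue 61/13.

Denominator factor (ξ + 11/5): pole of order 1 at -11/5, modulus 11/5.
The radius of convergence is the smallest modulus among the singular points: 11/5.
At the order-1 pole -11/5 set g(ξ) = (ξ - (-11/5))*f(ξ) = -5*ξ/2 - 21/26.
Simple pole: residue = g(a) at a = -11/5, which is 61/13.


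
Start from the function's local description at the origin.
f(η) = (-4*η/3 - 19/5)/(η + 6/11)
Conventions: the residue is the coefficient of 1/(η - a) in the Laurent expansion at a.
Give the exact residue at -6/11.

The residue is -169/55.

At the order-1 pole -6/11 set g(η) = (η - (-6/11))*f(η) = -4*η/3 - 19/5.
Simple pole: residue = g(a) at a = -6/11, which is -169/55.


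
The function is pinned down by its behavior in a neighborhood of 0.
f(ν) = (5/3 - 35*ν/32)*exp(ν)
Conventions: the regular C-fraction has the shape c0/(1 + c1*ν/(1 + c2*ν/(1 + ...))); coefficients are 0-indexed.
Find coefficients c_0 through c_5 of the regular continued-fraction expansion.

Taylor coefficients (expand at 0): a_0 = 5/3, a_1 = 55/96, a_2 = -25/96, a_3 = -155/576, a_4 = -65/576, a_5 = -73/2304.
c0 = a_0 = 5/3. Peel one level at a time: if S = 1 + c*ν/S' with S'(0) = 1, then c is the ν-coefficient of S and S' = c*ν/(S - 1).
S_1 = c0/f = 1 + (-11/32)*ν + (281/1024)*ν^2 + ...; c1 = -11/32.
S_2 = c1*ν/(S_1 - 1) = 1 + (281/352)*ν + (491/726)*ν^2 + ...; c2 = 281/352.
S_3 = c2*ν/(S_2 - 1) = 1 + (-7856/9273)*ν + (-129008/710649)*ν^2 + ...; c3 = -7856/9273.
S_4 = c3*ν/(S_3 - 1) = 1 + (-88693/413913)*ν + (-573089/14464860)*ν^2 + ...; c4 = -88693/413913.
S_5 = c4*ν/(S_4 - 1) = 1 + (-14639819/79178660)*ν + ...; c5 = -14639819/79178660.

The regular C-fraction coefficients are [5/3, -11/32, 281/352, -7856/9273, -88693/413913, -14639819/79178660].


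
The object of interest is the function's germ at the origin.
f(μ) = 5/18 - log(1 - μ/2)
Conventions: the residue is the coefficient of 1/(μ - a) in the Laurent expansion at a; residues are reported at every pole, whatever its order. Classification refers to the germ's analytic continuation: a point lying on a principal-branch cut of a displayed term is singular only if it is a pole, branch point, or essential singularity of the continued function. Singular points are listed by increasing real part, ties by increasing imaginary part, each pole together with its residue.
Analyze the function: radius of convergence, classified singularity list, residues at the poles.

Branch term (-1)*log(1 - μ/(2)): its argument vanishes at μ = 2, a logarithmic branch point, modulus 2.
The radius of convergence is the smallest modulus among the singular points: 2.

Radius of convergence at 0: 2.
At 2: a logarithmic branch point.


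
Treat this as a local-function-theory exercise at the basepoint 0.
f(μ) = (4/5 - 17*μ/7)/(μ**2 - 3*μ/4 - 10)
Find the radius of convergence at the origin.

Denominator factor (μ**2 - 3*μ/4 - 10): discriminant 649/16, real irrational roots 3/8 + (1/8)*sqrt(649) and 3/8 - (1/8)*sqrt(649); poles of order 1, moduli 3/8 + (1/8)*sqrt(649) and -3/8 + (1/8)*sqrt(649).
The radius of convergence is the smallest modulus among the singular points: -3/8 + (1/8)*sqrt(649).

The radius of convergence is -3/8 + (1/8)*sqrt(649).


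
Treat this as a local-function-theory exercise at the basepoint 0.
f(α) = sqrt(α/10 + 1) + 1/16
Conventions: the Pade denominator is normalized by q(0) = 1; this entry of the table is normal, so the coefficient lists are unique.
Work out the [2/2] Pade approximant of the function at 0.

Taylor coefficients needed (expand at 0): a_0 = 17/16, a_1 = 1/20, a_2 = -1/800, a_3 = 1/16000, a_4 = -1/256000.
Write the denominator as Q(α) = 1 + q1*α + q2*α^2. Requiring Q*f - P = O(α^5) with deg P <= 2 kills the coefficients of α^3..α^4 in Q*f:
  α^3: a_3 + q1*a_2 + q2*a_1 = 0, i.e. 1/16000 + (-1/800)*q1 + (1/20)*q2 = 0.
  α^4: a_4 + q1*a_3 + q2*a_2 = 0, i.e. -1/256000 + (1/16000)*q1 + (-1/800)*q2 = 0.
Solving this linear system: q1 = 3/40, q2 = 1/1600.
The numerator is Q*f truncated at degree 2: P0 = a_0 = 17/16; P1 = a_1 + q1*a_0 = 83/640; P2 = a_2 + q1*a_1 + q2*a_0 = 81/25600.

The Pade approximant has numerator coefficients [17/16, 83/640, 81/25600]; denominator coefficients [1, 3/40, 1/1600].
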